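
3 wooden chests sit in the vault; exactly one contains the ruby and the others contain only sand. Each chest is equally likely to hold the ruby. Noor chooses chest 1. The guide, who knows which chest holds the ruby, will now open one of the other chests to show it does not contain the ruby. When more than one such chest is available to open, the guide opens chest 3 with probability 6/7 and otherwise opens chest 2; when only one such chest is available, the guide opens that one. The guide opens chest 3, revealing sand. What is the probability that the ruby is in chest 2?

Apply Bayes' rule, conditioning on where the ruby actually is.
If it is in chest 1 (prior 1/3): chest 3 is available, opened with probability 6/7; weight (1/3)·(6/7) = 2/7.
If it is in chest 2 (prior 1/3): only chest 3 is available, probability 1; weight (1/3)·1 = 1/3.
If it is in chest 3 (prior 1/3): the guide opened chest 3, so this case is ruled out; weight (1/3)·0 = 0.
The weights sum to 13/21.
So P(the ruby in chest 2 | the guide opened chest 3) = (1/3) / (13/21) = 7/13.

7/13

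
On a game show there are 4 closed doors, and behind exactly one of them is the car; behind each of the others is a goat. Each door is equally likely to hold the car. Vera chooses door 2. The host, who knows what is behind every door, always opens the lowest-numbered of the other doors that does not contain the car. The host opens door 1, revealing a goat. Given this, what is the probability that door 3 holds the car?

1/3

Apply Bayes' rule, conditioning on where the car actually is.
If it is behind door 1 (prior 1/4): the host opened door 1, so this case is ruled out; weight (1/4)·0 = 0.
If it is behind any of doors 2, 3, and 4 (prior 1/4 each): door 1 is the lowest-numbered option available, probability 1; weight (1/4)·1 = 1/4 each.
The weights sum to 3/4.
So P(the car behind door 3 | the host opened door 1) = (1/4) / (3/4) = 1/3.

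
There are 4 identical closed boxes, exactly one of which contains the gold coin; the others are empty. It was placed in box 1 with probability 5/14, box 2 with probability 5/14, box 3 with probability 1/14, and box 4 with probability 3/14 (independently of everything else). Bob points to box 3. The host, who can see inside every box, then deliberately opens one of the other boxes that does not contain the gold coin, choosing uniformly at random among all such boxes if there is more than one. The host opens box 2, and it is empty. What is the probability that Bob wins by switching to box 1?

Apply Bayes' rule, conditioning on where the gold coin actually is.
If it is in box 1 (prior 5/14): the host has 2 equally likely choices, so probability 1/2; weight (5/14)·(1/2) = 5/28.
If it is in box 2 (prior 5/14): the host opened box 2, so this case is ruled out; weight (5/14)·0 = 0.
If it is in box 3 (prior 1/14): the host has 3 equally likely choices, so probability 1/3; weight (1/14)·(1/3) = 1/42.
If it is in box 4 (prior 3/14): the host has 2 equally likely choices, so probability 1/2; weight (3/14)·(1/2) = 3/28.
The weights sum to 13/42.
So P(the gold coin in box 1 | the host opened box 2) = (5/28) / (13/42) = 15/26.

15/26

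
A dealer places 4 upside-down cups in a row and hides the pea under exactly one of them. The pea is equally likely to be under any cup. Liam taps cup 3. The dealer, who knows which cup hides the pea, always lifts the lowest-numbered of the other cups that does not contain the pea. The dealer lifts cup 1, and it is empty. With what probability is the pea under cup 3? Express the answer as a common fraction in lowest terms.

1/3

Condition on the true location of the pea.
If it is under cup 1 (prior 1/4): the dealer opened cup 1, so this case is ruled out; weight (1/4)·0 = 0.
If it is under any of cups 2, 3, and 4 (prior 1/4 each): cup 1 is the lowest-numbered option available, probability 1; weight (1/4)·1 = 1/4 each.
The weights sum to 3/4.
So P(the pea under cup 3 | the dealer opened cup 1) = (1/4) / (3/4) = 1/3.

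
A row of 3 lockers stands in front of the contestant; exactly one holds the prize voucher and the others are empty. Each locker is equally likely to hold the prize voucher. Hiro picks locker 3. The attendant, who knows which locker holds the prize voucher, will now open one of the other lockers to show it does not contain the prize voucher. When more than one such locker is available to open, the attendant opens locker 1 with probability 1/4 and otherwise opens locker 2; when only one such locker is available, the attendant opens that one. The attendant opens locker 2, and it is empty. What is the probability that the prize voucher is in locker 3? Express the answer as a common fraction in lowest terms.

Condition on the true location of the prize voucher.
If it is in locker 1 (prior 1/3): only locker 2 is available, probability 1; weight (1/3)·1 = 1/3.
If it is in locker 2 (prior 1/3): the attendant opened locker 2, so this case is ruled out; weight (1/3)·0 = 0.
If it is in locker 3 (prior 1/3): locker 1 is available but not opened, probability 3/4; weight (1/3)·(3/4) = 1/4.
The weights sum to 7/12.
So P(the prize voucher in locker 3 | the attendant opened locker 2) = (1/4) / (7/12) = 3/7.

3/7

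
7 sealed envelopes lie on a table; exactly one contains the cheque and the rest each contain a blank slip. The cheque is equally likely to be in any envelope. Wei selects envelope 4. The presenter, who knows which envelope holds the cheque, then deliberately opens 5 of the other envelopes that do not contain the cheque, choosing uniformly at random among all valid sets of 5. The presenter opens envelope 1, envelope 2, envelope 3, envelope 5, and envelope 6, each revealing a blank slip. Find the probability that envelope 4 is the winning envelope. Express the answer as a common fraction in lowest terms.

1/7

Consider each possible location of the cheque in turn.
If it is in any of envelopes 1, 2, 3, 5, and 6 (prior 1/7 each): that envelope was opened and seen not to hold the prize — ruled out; weight (1/7)·0 = 0 each.
If it is in envelope 4 (prior 1/7): the presenter has 6 equally likely choices, so probability 1/6; weight (1/7)·(1/6) = 1/42.
If it is in envelope 7 (prior 1/7): the presenter has no choice, probability 1; weight (1/7)·1 = 1/7.
The weights sum to 1/6.
So P(the cheque in envelope 4 | the presenter opened envelope 1, envelope 2, envelope 3, envelope 5, and envelope 6) = (1/42) / (1/6) = 1/7.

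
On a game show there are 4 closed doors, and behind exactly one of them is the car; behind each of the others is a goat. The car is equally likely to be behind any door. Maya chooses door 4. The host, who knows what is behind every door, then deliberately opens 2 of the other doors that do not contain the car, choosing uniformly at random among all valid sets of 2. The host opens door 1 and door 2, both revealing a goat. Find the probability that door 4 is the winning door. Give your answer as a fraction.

Apply Bayes' rule, conditioning on where the car actually is.
If it is behind either of doors 1 and 2 (prior 1/4 each): that door was opened and seen not to hold the prize — ruled out; weight (1/4)·0 = 0 each.
If it is behind door 3 (prior 1/4): the host has no choice, probability 1; weight (1/4)·1 = 1/4.
If it is behind door 4 (prior 1/4): the host has 3 equally likely choices, so probability 1/3; weight (1/4)·(1/3) = 1/12.
The weights sum to 1/3.
So P(the car behind door 4 | the host opened door 1 and door 2) = (1/12) / (1/3) = 1/4.

1/4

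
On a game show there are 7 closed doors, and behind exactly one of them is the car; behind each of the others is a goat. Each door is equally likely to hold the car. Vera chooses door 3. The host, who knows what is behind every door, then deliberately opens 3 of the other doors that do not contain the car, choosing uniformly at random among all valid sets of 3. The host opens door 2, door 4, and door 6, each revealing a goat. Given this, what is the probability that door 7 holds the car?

Condition on the true location of the car.
If it is behind any of doors 1, 5, and 7 (prior 1/7 each): the host has 10 equally likely choices, so probability 1/10; weight (1/7)·(1/10) = 1/70 each.
If it is behind any of doors 2, 4, and 6 (prior 1/7 each): that door was opened and seen not to hold the prize — ruled out; weight (1/7)·0 = 0 each.
If it is behind door 3 (prior 1/7): the host has 20 equally likely choices, so probability 1/20; weight (1/7)·(1/20) = 1/140.
The weights sum to 1/20.
So P(the car behind door 7 | the host opened door 2, door 4, and door 6) = (1/70) / (1/20) = 2/7.

2/7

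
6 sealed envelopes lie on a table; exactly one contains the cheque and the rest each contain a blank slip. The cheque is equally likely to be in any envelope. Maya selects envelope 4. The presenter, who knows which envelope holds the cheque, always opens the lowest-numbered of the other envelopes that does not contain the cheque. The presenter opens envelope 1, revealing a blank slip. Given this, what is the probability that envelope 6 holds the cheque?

Consider each possible location of the cheque in turn.
If it is in envelope 1 (prior 1/6): the presenter opened envelope 1, so this case is ruled out; weight (1/6)·0 = 0.
If it is in any of envelopes 2, 3, 4, 5, and 6 (prior 1/6 each): envelope 1 is the lowest-numbered option available, probability 1; weight (1/6)·1 = 1/6 each.
The weights sum to 5/6.
So P(the cheque in envelope 6 | the presenter opened envelope 1) = (1/6) / (5/6) = 1/5.

1/5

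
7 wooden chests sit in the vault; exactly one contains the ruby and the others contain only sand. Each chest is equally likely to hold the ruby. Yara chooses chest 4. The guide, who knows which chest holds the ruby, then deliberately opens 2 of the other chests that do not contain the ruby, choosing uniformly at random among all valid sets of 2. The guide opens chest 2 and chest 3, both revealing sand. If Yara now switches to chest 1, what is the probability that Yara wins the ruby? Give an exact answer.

3/14

Apply Bayes' rule, conditioning on where the ruby actually is.
If it is in any of chests 1, 5, 6, and 7 (prior 1/7 each): the guide has 10 equally likely choices, so probability 1/10; weight (1/7)·(1/10) = 1/70 each.
If it is in either of chests 2 and 3 (prior 1/7 each): that chest was opened and seen not to hold the prize — ruled out; weight (1/7)·0 = 0 each.
If it is in chest 4 (prior 1/7): the guide has 15 equally likely choices, so probability 1/15; weight (1/7)·(1/15) = 1/105.
The weights sum to 1/15.
So P(the ruby in chest 1 | the guide opened chest 2 and chest 3) = (1/70) / (1/15) = 3/14.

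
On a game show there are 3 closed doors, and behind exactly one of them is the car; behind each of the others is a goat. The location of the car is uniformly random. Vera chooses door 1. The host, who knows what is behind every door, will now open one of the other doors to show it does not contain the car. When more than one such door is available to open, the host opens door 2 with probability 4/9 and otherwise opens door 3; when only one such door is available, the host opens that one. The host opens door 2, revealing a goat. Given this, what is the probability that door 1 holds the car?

4/13

Apply Bayes' rule, conditioning on where the car actually is.
If it is behind door 1 (prior 1/3): door 2 is available, opened with probability 4/9; weight (1/3)·(4/9) = 4/27.
If it is behind door 2 (prior 1/3): the host opened door 2, so this case is ruled out; weight (1/3)·0 = 0.
If it is behind door 3 (prior 1/3): only door 2 is available, probability 1; weight (1/3)·1 = 1/3.
The weights sum to 13/27.
So P(the car behind door 1 | the host opened door 2) = (4/27) / (13/27) = 4/13.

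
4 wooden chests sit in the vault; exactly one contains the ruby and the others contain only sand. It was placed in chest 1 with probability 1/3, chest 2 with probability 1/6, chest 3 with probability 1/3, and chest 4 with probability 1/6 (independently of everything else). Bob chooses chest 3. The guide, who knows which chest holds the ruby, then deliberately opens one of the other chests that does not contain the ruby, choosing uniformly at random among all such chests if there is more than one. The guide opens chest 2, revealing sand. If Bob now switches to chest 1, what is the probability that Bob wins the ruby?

6/13

Apply Bayes' rule, conditioning on where the ruby actually is.
If it is in chest 1 (prior 1/3): the guide has 2 equally likely choices, so probability 1/2; weight (1/3)·(1/2) = 1/6.
If it is in chest 2 (prior 1/6): the guide opened chest 2, so this case is ruled out; weight (1/6)·0 = 0.
If it is in chest 3 (prior 1/3): the guide has 3 equally likely choices, so probability 1/3; weight (1/3)·(1/3) = 1/9.
If it is in chest 4 (prior 1/6): the guide has 2 equally likely choices, so probability 1/2; weight (1/6)·(1/2) = 1/12.
The weights sum to 13/36.
So P(the ruby in chest 1 | the guide opened chest 2) = (1/6) / (13/36) = 6/13.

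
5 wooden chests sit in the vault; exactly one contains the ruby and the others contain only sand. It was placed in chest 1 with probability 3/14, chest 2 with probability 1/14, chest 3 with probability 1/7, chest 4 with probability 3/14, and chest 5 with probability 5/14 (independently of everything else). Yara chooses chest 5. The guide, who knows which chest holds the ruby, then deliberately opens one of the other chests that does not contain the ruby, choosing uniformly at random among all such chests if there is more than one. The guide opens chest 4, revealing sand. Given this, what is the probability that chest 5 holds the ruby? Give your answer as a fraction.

5/13

Consider each possible location of the ruby in turn.
If it is in chest 1 (prior 3/14): the guide has 3 equally likely choices, so probability 1/3; weight (3/14)·(1/3) = 1/14.
If it is in chest 2 (prior 1/14): the guide has 3 equally likely choices, so probability 1/3; weight (1/14)·(1/3) = 1/42.
If it is in chest 3 (prior 1/7): the guide has 3 equally likely choices, so probability 1/3; weight (1/7)·(1/3) = 1/21.
If it is in chest 4 (prior 3/14): the guide opened chest 4, so this case is ruled out; weight (3/14)·0 = 0.
If it is in chest 5 (prior 5/14): the guide has 4 equally likely choices, so probability 1/4; weight (5/14)·(1/4) = 5/56.
The weights sum to 13/56.
So P(the ruby in chest 5 | the guide opened chest 4) = (5/56) / (13/56) = 5/13.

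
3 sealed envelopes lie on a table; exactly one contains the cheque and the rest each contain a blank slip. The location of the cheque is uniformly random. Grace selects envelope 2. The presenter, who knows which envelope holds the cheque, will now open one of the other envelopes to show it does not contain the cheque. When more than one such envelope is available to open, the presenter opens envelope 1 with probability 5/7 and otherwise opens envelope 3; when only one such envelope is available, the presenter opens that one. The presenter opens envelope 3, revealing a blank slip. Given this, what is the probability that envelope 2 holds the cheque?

2/9

Apply Bayes' rule, conditioning on where the cheque actually is.
If it is in envelope 1 (prior 1/3): only envelope 3 is available, probability 1; weight (1/3)·1 = 1/3.
If it is in envelope 2 (prior 1/3): envelope 1 is available but not opened, probability 2/7; weight (1/3)·(2/7) = 2/21.
If it is in envelope 3 (prior 1/3): the presenter opened envelope 3, so this case is ruled out; weight (1/3)·0 = 0.
The weights sum to 3/7.
So P(the cheque in envelope 2 | the presenter opened envelope 3) = (2/21) / (3/7) = 2/9.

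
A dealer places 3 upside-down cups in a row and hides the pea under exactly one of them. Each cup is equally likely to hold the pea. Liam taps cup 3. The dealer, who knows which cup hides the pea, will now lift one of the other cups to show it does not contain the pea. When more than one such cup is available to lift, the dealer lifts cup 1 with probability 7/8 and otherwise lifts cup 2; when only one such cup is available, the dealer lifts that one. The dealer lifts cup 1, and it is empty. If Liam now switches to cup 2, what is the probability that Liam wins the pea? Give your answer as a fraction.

8/15

Condition on the true location of the pea.
If it is under cup 1 (prior 1/3): the dealer opened cup 1, so this case is ruled out; weight (1/3)·0 = 0.
If it is under cup 2 (prior 1/3): only cup 1 is available, probability 1; weight (1/3)·1 = 1/3.
If it is under cup 3 (prior 1/3): cup 1 is available, opened with probability 7/8; weight (1/3)·(7/8) = 7/24.
The weights sum to 5/8.
So P(the pea under cup 2 | the dealer opened cup 1) = (1/3) / (5/8) = 8/15.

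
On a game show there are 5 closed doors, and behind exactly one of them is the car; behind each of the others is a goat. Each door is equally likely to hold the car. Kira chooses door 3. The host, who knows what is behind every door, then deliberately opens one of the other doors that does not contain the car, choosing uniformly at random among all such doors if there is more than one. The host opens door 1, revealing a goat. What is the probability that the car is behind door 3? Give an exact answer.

Consider each possible location of the car in turn.
If it is behind door 1 (prior 1/5): the host opened door 1, so this case is ruled out; weight (1/5)·0 = 0.
If it is behind any of doors 2, 4, and 5 (prior 1/5 each): the host has 3 equally likely choices, so probability 1/3; weight (1/5)·(1/3) = 1/15 each.
If it is behind door 3 (prior 1/5): the host has 4 equally likely choices, so probability 1/4; weight (1/5)·(1/4) = 1/20.
The weights sum to 1/4.
So P(the car behind door 3 | the host opened door 1) = (1/20) / (1/4) = 1/5.

1/5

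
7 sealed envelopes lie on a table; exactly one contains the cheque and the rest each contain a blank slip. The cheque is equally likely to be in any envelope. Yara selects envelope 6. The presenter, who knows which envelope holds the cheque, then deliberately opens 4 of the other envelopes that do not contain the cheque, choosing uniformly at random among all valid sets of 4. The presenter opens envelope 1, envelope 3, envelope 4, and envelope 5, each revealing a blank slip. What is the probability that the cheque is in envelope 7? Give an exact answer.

Consider each possible location of the cheque in turn.
If it is in any of envelopes 1, 3, 4, and 5 (prior 1/7 each): that envelope was opened and seen not to hold the prize — ruled out; weight (1/7)·0 = 0 each.
If it is in either of envelopes 2 and 7 (prior 1/7 each): the presenter has 5 equally likely choices, so probability 1/5; weight (1/7)·(1/5) = 1/35 each.
If it is in envelope 6 (prior 1/7): the presenter has 15 equally likely choices, so probability 1/15; weight (1/7)·(1/15) = 1/105.
The weights sum to 1/15.
So P(the cheque in envelope 7 | the presenter opened envelope 1, envelope 3, envelope 4, and envelope 5) = (1/35) / (1/15) = 3/7.

3/7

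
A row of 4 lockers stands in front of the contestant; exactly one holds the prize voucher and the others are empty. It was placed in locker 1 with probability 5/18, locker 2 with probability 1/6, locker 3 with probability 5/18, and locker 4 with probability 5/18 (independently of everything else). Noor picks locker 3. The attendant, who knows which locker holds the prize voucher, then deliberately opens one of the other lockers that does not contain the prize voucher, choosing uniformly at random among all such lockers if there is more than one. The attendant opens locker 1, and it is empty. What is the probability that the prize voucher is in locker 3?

Condition on the true location of the prize voucher.
If it is in locker 1 (prior 5/18): the attendant opened locker 1, so this case is ruled out; weight (5/18)·0 = 0.
If it is in locker 2 (prior 1/6): the attendant has 2 equally likely choices, so probability 1/2; weight (1/6)·(1/2) = 1/12.
If it is in locker 3 (prior 5/18): the attendant has 3 equally likely choices, so probability 1/3; weight (5/18)·(1/3) = 5/54.
If it is in locker 4 (prior 5/18): the attendant has 2 equally likely choices, so probability 1/2; weight (5/18)·(1/2) = 5/36.
The weights sum to 17/54.
So P(the prize voucher in locker 3 | the attendant opened locker 1) = (5/54) / (17/54) = 5/17.

5/17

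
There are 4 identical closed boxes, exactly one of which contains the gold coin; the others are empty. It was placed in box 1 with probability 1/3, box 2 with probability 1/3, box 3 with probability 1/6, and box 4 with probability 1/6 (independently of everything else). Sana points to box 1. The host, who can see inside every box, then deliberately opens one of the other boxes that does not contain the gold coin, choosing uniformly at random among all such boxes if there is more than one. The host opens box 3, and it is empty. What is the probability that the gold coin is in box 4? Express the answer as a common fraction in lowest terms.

3/13

Apply Bayes' rule, conditioning on where the gold coin actually is.
If it is in box 1 (prior 1/3): the host has 3 equally likely choices, so probability 1/3; weight (1/3)·(1/3) = 1/9.
If it is in box 2 (prior 1/3): the host has 2 equally likely choices, so probability 1/2; weight (1/3)·(1/2) = 1/6.
If it is in box 3 (prior 1/6): the host opened box 3, so this case is ruled out; weight (1/6)·0 = 0.
If it is in box 4 (prior 1/6): the host has 2 equally likely choices, so probability 1/2; weight (1/6)·(1/2) = 1/12.
The weights sum to 13/36.
So P(the gold coin in box 4 | the host opened box 3) = (1/12) / (13/36) = 3/13.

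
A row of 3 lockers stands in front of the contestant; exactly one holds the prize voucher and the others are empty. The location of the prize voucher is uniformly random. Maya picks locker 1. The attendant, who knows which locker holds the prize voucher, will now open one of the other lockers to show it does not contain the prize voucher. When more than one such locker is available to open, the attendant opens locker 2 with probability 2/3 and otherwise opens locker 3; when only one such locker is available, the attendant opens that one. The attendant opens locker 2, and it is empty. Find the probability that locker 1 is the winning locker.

2/5

Consider each possible location of the prize voucher in turn.
If it is in locker 1 (prior 1/3): locker 2 is available, opened with probability 2/3; weight (1/3)·(2/3) = 2/9.
If it is in locker 2 (prior 1/3): the attendant opened locker 2, so this case is ruled out; weight (1/3)·0 = 0.
If it is in locker 3 (prior 1/3): only locker 2 is available, probability 1; weight (1/3)·1 = 1/3.
The weights sum to 5/9.
So P(the prize voucher in locker 1 | the attendant opened locker 2) = (2/9) / (5/9) = 2/5.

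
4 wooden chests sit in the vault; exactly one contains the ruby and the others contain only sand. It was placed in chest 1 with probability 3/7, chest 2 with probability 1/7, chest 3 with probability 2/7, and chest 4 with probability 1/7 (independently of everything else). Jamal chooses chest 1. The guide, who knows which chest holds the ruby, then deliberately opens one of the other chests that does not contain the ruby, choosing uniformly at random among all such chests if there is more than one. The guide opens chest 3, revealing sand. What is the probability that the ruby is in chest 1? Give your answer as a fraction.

1/2

Condition on the true location of the ruby.
If it is in chest 1 (prior 3/7): the guide has 3 equally likely choices, so probability 1/3; weight (3/7)·(1/3) = 1/7.
If it is in either of chests 2 and 4 (prior 1/7 each): the guide has 2 equally likely choices, so probability 1/2; weight (1/7)·(1/2) = 1/14 each.
If it is in chest 3 (prior 2/7): the guide opened chest 3, so this case is ruled out; weight (2/7)·0 = 0.
The weights sum to 2/7.
So P(the ruby in chest 1 | the guide opened chest 3) = (1/7) / (2/7) = 1/2.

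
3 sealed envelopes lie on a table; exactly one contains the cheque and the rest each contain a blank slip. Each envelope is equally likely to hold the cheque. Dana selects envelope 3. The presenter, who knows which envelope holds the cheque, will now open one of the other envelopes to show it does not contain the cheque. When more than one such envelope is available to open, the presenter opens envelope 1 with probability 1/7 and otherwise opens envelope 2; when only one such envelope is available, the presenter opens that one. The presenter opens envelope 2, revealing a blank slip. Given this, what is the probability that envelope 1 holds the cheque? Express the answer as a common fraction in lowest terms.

7/13

Consider each possible location of the cheque in turn.
If it is in envelope 1 (prior 1/3): only envelope 2 is available, probability 1; weight (1/3)·1 = 1/3.
If it is in envelope 2 (prior 1/3): the presenter opened envelope 2, so this case is ruled out; weight (1/3)·0 = 0.
If it is in envelope 3 (prior 1/3): envelope 1 is available but not opened, probability 6/7; weight (1/3)·(6/7) = 2/7.
The weights sum to 13/21.
So P(the cheque in envelope 1 | the presenter opened envelope 2) = (1/3) / (13/21) = 7/13.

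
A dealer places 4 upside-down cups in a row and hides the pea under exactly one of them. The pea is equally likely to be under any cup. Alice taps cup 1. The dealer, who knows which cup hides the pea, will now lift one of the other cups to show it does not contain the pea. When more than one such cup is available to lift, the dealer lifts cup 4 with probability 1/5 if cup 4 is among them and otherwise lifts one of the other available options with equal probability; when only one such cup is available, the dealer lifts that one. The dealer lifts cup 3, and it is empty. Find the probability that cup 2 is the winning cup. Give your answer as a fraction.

Condition on the true location of the pea.
If it is under cup 1 (prior 1/4): cup 4 is available but not opened; cup 3 gets probability (1 − 1/5)/2 = 2/5; weight (1/4)·(2/5) = 1/10.
If it is under cup 2 (prior 1/4): cup 4 is available but not opened, probability 4/5; weight (1/4)·(4/5) = 1/5.
If it is under cup 3 (prior 1/4): the dealer opened cup 3, so this case is ruled out; weight (1/4)·0 = 0.
If it is under cup 4 (prior 1/4): cup 4 holds the prize so is unavailable; the dealer chooses uniformly among the 2 others, probability 1/2; weight (1/4)·(1/2) = 1/8.
The weights sum to 17/40.
So P(the pea under cup 2 | the dealer opened cup 3) = (1/5) / (17/40) = 8/17.

8/17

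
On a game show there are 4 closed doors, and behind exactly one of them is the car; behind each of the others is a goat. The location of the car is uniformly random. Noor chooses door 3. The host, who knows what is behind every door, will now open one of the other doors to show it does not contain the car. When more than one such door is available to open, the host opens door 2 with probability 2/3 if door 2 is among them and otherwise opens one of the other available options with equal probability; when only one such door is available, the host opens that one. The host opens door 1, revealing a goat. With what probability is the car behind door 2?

Apply Bayes' rule, conditioning on where the car actually is.
If it is behind door 1 (prior 1/4): the host opened door 1, so this case is ruled out; weight (1/4)·0 = 0.
If it is behind door 2 (prior 1/4): door 2 holds the prize so is unavailable; the host chooses uniformly among the 2 others, probability 1/2; weight (1/4)·(1/2) = 1/8.
If it is behind door 3 (prior 1/4): door 2 is available but not opened; door 1 gets probability (1 − 2/3)/2 = 1/6; weight (1/4)·(1/6) = 1/24.
If it is behind door 4 (prior 1/4): door 2 is available but not opened, probability 1/3; weight (1/4)·(1/3) = 1/12.
The weights sum to 1/4.
So P(the car behind door 2 | the host opened door 1) = (1/8) / (1/4) = 1/2.

1/2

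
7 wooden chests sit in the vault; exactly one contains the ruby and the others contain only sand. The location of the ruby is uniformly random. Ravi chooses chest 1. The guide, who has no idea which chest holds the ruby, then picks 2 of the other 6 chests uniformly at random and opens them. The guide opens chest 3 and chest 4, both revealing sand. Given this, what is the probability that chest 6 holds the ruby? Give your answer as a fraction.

Because the guide chose which chests to open without knowing where the ruby is, the choice is independent of the prize location. Learning that none of the 2 opened chests holds the ruby simply rules out those 2 locations and leaves the remaining 5 chests still equally likely by symmetry.
So P(the ruby in chest 6) = 1/5.

1/5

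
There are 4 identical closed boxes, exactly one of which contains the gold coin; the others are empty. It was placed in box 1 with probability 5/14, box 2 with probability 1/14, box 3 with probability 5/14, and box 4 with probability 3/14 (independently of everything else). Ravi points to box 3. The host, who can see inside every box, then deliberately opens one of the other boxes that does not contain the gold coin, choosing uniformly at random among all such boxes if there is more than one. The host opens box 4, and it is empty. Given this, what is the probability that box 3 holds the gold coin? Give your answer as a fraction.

Consider each possible location of the gold coin in turn.
If it is in box 1 (prior 5/14): the host has 2 equally likely choices, so probability 1/2; weight (5/14)·(1/2) = 5/28.
If it is in box 2 (prior 1/14): the host has 2 equally likely choices, so probability 1/2; weight (1/14)·(1/2) = 1/28.
If it is in box 3 (prior 5/14): the host has 3 equally likely choices, so probability 1/3; weight (5/14)·(1/3) = 5/42.
If it is in box 4 (prior 3/14): the host opened box 4, so this case is ruled out; weight (3/14)·0 = 0.
The weights sum to 1/3.
So P(the gold coin in box 3 | the host opened box 4) = (5/42) / (1/3) = 5/14.

5/14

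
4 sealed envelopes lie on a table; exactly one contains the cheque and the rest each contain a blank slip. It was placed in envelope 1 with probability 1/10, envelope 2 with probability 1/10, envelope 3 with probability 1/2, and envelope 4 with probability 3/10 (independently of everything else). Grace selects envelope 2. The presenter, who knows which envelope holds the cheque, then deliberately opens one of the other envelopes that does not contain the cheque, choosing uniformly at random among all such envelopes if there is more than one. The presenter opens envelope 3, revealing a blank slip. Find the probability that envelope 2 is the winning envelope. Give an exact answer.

Consider each possible location of the cheque in turn.
If it is in envelope 1 (prior 1/10): the presenter has 2 equally likely choices, so probability 1/2; weight (1/10)·(1/2) = 1/20.
If it is in envelope 2 (prior 1/10): the presenter has 3 equally likely choices, so probability 1/3; weight (1/10)·(1/3) = 1/30.
If it is in envelope 3 (prior 1/2): the presenter opened envelope 3, so this case is ruled out; weight (1/2)·0 = 0.
If it is in envelope 4 (prior 3/10): the presenter has 2 equally likely choices, so probability 1/2; weight (3/10)·(1/2) = 3/20.
The weights sum to 7/30.
So P(the cheque in envelope 2 | the presenter opened envelope 3) = (1/30) / (7/30) = 1/7.

1/7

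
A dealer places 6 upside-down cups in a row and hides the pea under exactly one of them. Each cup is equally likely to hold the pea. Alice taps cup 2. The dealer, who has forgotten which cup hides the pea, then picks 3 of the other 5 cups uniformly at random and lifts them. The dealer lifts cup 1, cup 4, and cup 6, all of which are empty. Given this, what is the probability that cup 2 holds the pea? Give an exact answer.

Apply Bayes' rule, conditioning on where the pea actually is.
If it is under any of cups 1, 4, and 6 (prior 1/6 each): that cup was opened and seen not to hold the prize — ruled out; weight (1/6)·0 = 0 each.
If it is under any of cups 2, 3, and 5 (prior 1/6 each): the dealer picks exactly this set with probability 1/10 regardless, and none is the prize; weight (1/6)·(1/10) = 1/60 each.
The weights sum to 1/20.
So P(the pea under cup 2 | the dealer opened cup 1, cup 4, and cup 6) = (1/60) / (1/20) = 1/3.

1/3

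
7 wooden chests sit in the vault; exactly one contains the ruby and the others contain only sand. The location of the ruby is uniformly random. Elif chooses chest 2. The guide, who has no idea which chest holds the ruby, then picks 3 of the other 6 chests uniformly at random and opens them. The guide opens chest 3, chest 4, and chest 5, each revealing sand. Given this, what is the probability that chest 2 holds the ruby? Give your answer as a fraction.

1/4

Because the guide chose which chests to open without knowing where the ruby is, the choice is independent of the prize location. Learning that none of the 3 opened chests holds the ruby simply rules out those 3 locations and leaves the remaining 4 chests still equally likely by symmetry.
So P(the ruby in chest 2) = 1/4.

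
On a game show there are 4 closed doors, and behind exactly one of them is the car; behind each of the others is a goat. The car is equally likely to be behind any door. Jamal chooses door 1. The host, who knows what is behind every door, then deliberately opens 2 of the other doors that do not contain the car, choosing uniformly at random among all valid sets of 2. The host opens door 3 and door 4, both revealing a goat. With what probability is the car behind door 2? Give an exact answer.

3/4

Apply Bayes' rule, conditioning on where the car actually is.
If it is behind door 1 (prior 1/4): the host has 3 equally likely choices, so probability 1/3; weight (1/4)·(1/3) = 1/12.
If it is behind door 2 (prior 1/4): the host has no choice, probability 1; weight (1/4)·1 = 1/4.
If it is behind either of doors 3 and 4 (prior 1/4 each): that door was opened and seen not to hold the prize — ruled out; weight (1/4)·0 = 0 each.
The weights sum to 1/3.
So P(the car behind door 2 | the host opened door 3 and door 4) = (1/4) / (1/3) = 3/4.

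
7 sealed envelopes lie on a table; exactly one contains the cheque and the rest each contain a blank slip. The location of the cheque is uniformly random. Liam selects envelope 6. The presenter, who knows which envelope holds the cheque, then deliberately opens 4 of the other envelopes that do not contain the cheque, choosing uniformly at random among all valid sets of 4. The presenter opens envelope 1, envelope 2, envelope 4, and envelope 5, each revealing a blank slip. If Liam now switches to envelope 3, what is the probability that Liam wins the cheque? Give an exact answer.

3/7

Consider each possible location of the cheque in turn.
If it is in any of envelopes 1, 2, 4, and 5 (prior 1/7 each): that envelope was opened and seen not to hold the prize — ruled out; weight (1/7)·0 = 0 each.
If it is in either of envelopes 3 and 7 (prior 1/7 each): the presenter has 5 equally likely choices, so probability 1/5; weight (1/7)·(1/5) = 1/35 each.
If it is in envelope 6 (prior 1/7): the presenter has 15 equally likely choices, so probability 1/15; weight (1/7)·(1/15) = 1/105.
The weights sum to 1/15.
So P(the cheque in envelope 3 | the presenter opened envelope 1, envelope 2, envelope 4, and envelope 5) = (1/35) / (1/15) = 3/7.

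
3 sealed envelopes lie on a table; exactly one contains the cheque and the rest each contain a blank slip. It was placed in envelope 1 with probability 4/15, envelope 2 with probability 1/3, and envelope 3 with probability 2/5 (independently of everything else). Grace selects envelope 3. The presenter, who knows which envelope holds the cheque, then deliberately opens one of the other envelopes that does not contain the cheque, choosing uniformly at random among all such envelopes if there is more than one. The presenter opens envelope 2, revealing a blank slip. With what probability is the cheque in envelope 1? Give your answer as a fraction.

Apply Bayes' rule, conditioning on where the cheque actually is.
If it is in envelope 1 (prior 4/15): the presenter has no choice, probability 1; weight (4/15)·1 = 4/15.
If it is in envelope 2 (prior 1/3): the presenter opened envelope 2, so this case is ruled out; weight (1/3)·0 = 0.
If it is in envelope 3 (prior 2/5): the presenter has 2 equally likely choices, so probability 1/2; weight (2/5)·(1/2) = 1/5.
The weights sum to 7/15.
So P(the cheque in envelope 1 | the presenter opened envelope 2) = (4/15) / (7/15) = 4/7.

4/7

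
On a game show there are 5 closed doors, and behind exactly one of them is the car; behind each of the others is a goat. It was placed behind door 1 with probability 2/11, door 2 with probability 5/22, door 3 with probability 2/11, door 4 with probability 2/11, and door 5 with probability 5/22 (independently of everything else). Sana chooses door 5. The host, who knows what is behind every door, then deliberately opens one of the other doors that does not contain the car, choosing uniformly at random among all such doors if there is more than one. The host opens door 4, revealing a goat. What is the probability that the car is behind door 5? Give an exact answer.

Consider each possible location of the car in turn.
If it is behind either of doors 1 and 3 (prior 2/11 each): the host has 3 equally likely choices, so probability 1/3; weight (2/11)·(1/3) = 2/33 each.
If it is behind door 2 (prior 5/22): the host has 3 equally likely choices, so probability 1/3; weight (5/22)·(1/3) = 5/66.
If it is behind door 4 (prior 2/11): the host opened door 4, so this case is ruled out; weight (2/11)·0 = 0.
If it is behind door 5 (prior 5/22): the host has 4 equally likely choices, so probability 1/4; weight (5/22)·(1/4) = 5/88.
The weights sum to 67/264.
So P(the car behind door 5 | the host opened door 4) = (5/88) / (67/264) = 15/67.

15/67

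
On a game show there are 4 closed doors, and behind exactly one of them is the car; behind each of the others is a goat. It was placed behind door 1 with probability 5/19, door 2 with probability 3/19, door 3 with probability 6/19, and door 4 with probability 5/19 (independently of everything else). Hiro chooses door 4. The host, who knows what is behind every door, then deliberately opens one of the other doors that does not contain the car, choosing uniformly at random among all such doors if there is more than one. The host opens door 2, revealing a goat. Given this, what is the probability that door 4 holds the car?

Consider each possible location of the car in turn.
If it is behind door 1 (prior 5/19): the host has 2 equally likely choices, so probability 1/2; weight (5/19)·(1/2) = 5/38.
If it is behind door 2 (prior 3/19): the host opened door 2, so this case is ruled out; weight (3/19)·0 = 0.
If it is behind door 3 (prior 6/19): the host has 2 equally likely choices, so probability 1/2; weight (6/19)·(1/2) = 3/19.
If it is behind door 4 (prior 5/19): the host has 3 equally likely choices, so probability 1/3; weight (5/19)·(1/3) = 5/57.
The weights sum to 43/114.
So P(the car behind door 4 | the host opened door 2) = (5/57) / (43/114) = 10/43.

10/43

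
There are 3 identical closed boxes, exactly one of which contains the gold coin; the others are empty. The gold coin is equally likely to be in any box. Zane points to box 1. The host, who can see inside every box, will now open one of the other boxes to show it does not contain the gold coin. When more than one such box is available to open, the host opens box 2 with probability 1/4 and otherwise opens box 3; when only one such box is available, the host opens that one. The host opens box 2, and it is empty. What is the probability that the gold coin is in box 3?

4/5

Apply Bayes' rule, conditioning on where the gold coin actually is.
If it is in box 1 (prior 1/3): box 2 is available, opened with probability 1/4; weight (1/3)·(1/4) = 1/12.
If it is in box 2 (prior 1/3): the host opened box 2, so this case is ruled out; weight (1/3)·0 = 0.
If it is in box 3 (prior 1/3): only box 2 is available, probability 1; weight (1/3)·1 = 1/3.
The weights sum to 5/12.
So P(the gold coin in box 3 | the host opened box 2) = (1/3) / (5/12) = 4/5.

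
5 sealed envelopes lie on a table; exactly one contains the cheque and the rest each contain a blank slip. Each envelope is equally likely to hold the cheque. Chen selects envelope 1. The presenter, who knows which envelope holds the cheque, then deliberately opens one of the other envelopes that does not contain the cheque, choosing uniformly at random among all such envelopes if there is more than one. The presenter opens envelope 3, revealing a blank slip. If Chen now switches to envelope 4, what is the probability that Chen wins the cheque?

4/15

Condition on the true location of the cheque.
If it is in envelope 1 (prior 1/5): the presenter has 4 equally likely choices, so probability 1/4; weight (1/5)·(1/4) = 1/20.
If it is in any of envelopes 2, 4, and 5 (prior 1/5 each): the presenter has 3 equally likely choices, so probability 1/3; weight (1/5)·(1/3) = 1/15 each.
If it is in envelope 3 (prior 1/5): the presenter opened envelope 3, so this case is ruled out; weight (1/5)·0 = 0.
The weights sum to 1/4.
So P(the cheque in envelope 4 | the presenter opened envelope 3) = (1/15) / (1/4) = 4/15.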